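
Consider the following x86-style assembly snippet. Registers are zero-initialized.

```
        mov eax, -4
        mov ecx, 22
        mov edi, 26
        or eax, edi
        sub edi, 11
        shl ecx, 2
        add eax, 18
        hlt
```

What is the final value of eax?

16

mov eax, -4 → eax=-4
mov ecx, 22 → ecx=22
mov edi, 26 → edi=26
or eax, edi → eax=(-4)|26=-2
sub edi, 11 → edi=26-11=15
shl ecx, 2 → ecx=22<<2=88
add eax, 18 → eax=(-2)+18=16
halt.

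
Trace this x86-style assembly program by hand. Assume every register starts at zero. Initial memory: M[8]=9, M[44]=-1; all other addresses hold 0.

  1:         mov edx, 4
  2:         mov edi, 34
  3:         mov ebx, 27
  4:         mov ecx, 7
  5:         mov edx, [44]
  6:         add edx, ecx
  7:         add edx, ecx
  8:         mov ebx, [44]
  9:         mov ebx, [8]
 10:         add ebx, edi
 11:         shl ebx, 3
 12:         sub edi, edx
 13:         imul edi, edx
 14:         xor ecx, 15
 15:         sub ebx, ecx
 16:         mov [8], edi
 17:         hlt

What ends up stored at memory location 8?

273

mov edx, 4 → edx=4
mov edi, 34 → edi=34
mov ebx, 27 → ebx=27
mov ecx, 7 → ecx=7
mov edx, [44] → edx=M[44]=-1
add edx, ecx → edx=(-1)+7=6
add edx, ecx → edx=6+7=13
mov ebx, [44] → ebx=M[44]=-1
mov ebx, [8] → ebx=M[8]=9
add ebx, edi → ebx=9+34=43
shl ebx, 3 → ebx=43<<3=344
sub edi, edx → edi=34-13=21
imul edi, edx → edi=21*13=273
xor ecx, 15 → ecx=7^15=8
sub ebx, ecx → ebx=344-8=336
mov [8], edi → M[8]=273
halt.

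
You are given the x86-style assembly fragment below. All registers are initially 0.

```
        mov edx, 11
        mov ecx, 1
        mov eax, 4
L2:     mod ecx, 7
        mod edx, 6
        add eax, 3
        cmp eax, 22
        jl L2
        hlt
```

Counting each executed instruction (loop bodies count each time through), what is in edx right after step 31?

after mov edx, 11: edx=11
after mov ecx, 1: ecx=1
after mov eax, 4: eax=4
after mod ecx, 7: ecx=1%7=1
after mod edx, 6: edx=11%6=5
after add eax, 3: eax=4+3=7
cmp eax, 22  (cmp 7,22)
jl L2: taken
after mod ecx, 7: ecx=1%7=1
after mod edx, 6: edx=5%6=5
after add eax, 3: eax=7+3=10
cmp eax, 22  (cmp 10,22)
jl L2: taken
after mod ecx, 7: ecx=1%7=1
after mod edx, 6: edx=5%6=5
after add eax, 3: eax=10+3=13
cmp eax, 22  (cmp 13,22)
jl L2: taken
after mod ecx, 7: ecx=1%7=1
after mod edx, 6: edx=5%6=5
after add eax, 3: eax=13+3=16
cmp eax, 22  (cmp 16,22)
jl L2: taken
after mod ecx, 7: ecx=1%7=1
after mod edx, 6: edx=5%6=5
after add eax, 3: eax=16+3=19
cmp eax, 22  (cmp 19,22)
jl L2: taken
after mod ecx, 7: ecx=1%7=1
after mod edx, 6: edx=5%6=5
after add eax, 3: eax=19+3=22
After step 31: edx = 5.

5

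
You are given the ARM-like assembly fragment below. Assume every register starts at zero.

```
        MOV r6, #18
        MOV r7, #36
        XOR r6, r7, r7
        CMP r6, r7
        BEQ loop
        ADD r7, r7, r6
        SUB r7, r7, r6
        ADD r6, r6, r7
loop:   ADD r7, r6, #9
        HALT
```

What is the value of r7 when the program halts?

45

MOV r6, #18 → r6=18
MOV r7, #36 → r7=36
XOR r6, r7, r7 → r6=36^36=0
CMP r6, r7  (cmp 0,36)
BEQ loop: not taken
ADD r7, r7, r6 → r7=36+0=36
SUB r7, r7, r6 → r7=36-0=36
ADD r6, r6, r7 → r6=0+36=36
ADD r7, r6, #9 → r7=36+9=45
halt.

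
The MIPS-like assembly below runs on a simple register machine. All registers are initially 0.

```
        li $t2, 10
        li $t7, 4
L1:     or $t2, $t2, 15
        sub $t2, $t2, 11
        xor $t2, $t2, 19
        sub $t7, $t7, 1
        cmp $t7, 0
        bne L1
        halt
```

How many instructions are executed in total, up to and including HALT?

$t2=10
$t7=4
$t2=10|15=15
$t2=15-11=4
$t2=4^19=23
$t7=4-1=3
cmp $t7, 0  (cmp 3,0)
bne L1: taken
$t2=23|15=31
$t2=31-11=20
$t2=20^19=7
$t7=3-1=2
cmp $t7, 0  (cmp 2,0)
bne L1: taken
$t2=7|15=15
$t2=15-11=4
$t2=4^19=23
$t7=2-1=1
cmp $t7, 0  (cmp 1,0)
bne L1: taken
$t2=23|15=31
$t2=31-11=20
$t2=20^19=7
$t7=1-1=0
cmp $t7, 0  (cmp 0,0)
bne L1: not taken
halt.
Total executed instructions: 27.

27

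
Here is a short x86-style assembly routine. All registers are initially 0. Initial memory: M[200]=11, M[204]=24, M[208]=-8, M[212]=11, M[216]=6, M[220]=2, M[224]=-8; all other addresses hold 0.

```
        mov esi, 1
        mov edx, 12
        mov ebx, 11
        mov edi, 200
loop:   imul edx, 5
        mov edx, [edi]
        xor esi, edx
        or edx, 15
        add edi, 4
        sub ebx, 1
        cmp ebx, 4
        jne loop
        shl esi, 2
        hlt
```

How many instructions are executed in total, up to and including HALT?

esi=1
edx=12
ebx=11
edi=200
edx=12*5=60
edx=M[200]=11
esi=1^11=10
edx=11|15=15
edi=200+4=204
ebx=11-1=10
cmp ebx, 4  (cmp 10,4)
jne loop: taken
edx=15*5=75
edx=M[204]=24
esi=10^24=18
edx=24|15=31
edi=204+4=208
ebx=10-1=9
cmp ebx, 4  (cmp 9,4)
jne loop: taken
edx=31*5=155
edx=M[208]=-8
esi=18^(-8)=-22
edx=(-8)|15=-1
edi=208+4=212
ebx=9-1=8
cmp ebx, 4  (cmp 8,4)
jne loop: taken
edx=(-1)*5=-5
edx=M[212]=11
esi=(-22)^11=-31
edx=11|15=15
edi=212+4=216
ebx=8-1=7
cmp ebx, 4  (cmp 7,4)
jne loop: taken
edx=15*5=75
edx=M[216]=6
esi=(-31)^6=-25
edx=6|15=15
edi=216+4=220
ebx=7-1=6
cmp ebx, 4  (cmp 6,4)
jne loop: taken
edx=15*5=75
edx=M[220]=2
esi=(-25)^2=-27
edx=2|15=15
edi=220+4=224
ebx=6-1=5
cmp ebx, 4  (cmp 5,4)
jne loop: taken
edx=15*5=75
edx=M[224]=-8
esi=(-27)^(-8)=29
edx=(-8)|15=-1
edi=224+4=228
ebx=5-1=4
cmp ebx, 4  (cmp 4,4)
jne loop: not taken
esi=29<<2=116
halt.
Total executed instructions: 62.

62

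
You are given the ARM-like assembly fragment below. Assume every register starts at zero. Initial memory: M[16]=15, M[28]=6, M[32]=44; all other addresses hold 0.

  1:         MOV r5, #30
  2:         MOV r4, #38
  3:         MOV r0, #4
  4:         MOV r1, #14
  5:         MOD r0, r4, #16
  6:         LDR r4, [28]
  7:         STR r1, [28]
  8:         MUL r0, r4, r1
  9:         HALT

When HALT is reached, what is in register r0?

84

MOV r5, #30 → r5=30
MOV r4, #38 → r4=38
MOV r0, #4 → r0=4
MOV r1, #14 → r1=14
MOD r0, r4, #16 → r0=38%16=6
LDR r4, [28] → r4=M[28]=6
STR r1, [28] → M[28]=14
MUL r0, r4, r1 → r0=6*14=84
halt.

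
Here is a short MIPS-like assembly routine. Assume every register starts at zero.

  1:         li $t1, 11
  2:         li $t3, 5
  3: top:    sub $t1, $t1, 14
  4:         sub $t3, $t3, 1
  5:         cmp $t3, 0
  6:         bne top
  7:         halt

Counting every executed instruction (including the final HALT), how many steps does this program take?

23

$t1=11
$t3=5
$t1=11-14=-3
$t3=5-1=4
cmp $t3, 0  (cmp 4,0)
bne top: taken
$t1=(-3)-14=-17
$t3=4-1=3
cmp $t3, 0  (cmp 3,0)
bne top: taken
$t1=(-17)-14=-31
$t3=3-1=2
cmp $t3, 0  (cmp 2,0)
bne top: taken
$t1=(-31)-14=-45
$t3=2-1=1
cmp $t3, 0  (cmp 1,0)
bne top: taken
$t1=(-45)-14=-59
$t3=1-1=0
cmp $t3, 0  (cmp 0,0)
bne top: not taken
halt.
Total executed instructions: 23.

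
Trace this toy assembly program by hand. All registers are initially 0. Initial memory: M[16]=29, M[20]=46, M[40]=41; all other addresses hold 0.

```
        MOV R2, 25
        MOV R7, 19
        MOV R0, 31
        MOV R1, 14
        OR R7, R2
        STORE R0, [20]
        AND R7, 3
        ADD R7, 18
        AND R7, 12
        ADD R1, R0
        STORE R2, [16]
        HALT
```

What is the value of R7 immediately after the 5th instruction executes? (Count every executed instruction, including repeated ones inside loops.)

27

after MOV R2, 25: R2=25
after MOV R7, 19: R7=19
after MOV R0, 31: R0=31
after MOV R1, 14: R1=14
after OR R7, R2: R7=19|25=27
After step 5: R7 = 27.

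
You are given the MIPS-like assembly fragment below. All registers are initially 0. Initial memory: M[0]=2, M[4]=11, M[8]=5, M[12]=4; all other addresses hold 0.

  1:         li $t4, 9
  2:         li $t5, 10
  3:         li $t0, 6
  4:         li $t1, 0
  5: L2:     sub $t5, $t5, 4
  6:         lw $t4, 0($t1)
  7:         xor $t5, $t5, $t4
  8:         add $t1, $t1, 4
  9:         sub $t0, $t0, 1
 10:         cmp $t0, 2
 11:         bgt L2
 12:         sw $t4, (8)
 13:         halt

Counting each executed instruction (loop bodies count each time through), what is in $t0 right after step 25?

li $t4, 9 → $t4=9
li $t5, 10 → $t5=10
li $t0, 6 → $t0=6
li $t1, 0 → $t1=0
sub $t5, $t5, 4 → $t5=10-4=6
lw $t4, 0($t1) → $t4=M[0]=2
xor $t5, $t5, $t4 → $t5=6^2=4
add $t1, $t1, 4 → $t1=0+4=4
sub $t0, $t0, 1 → $t0=6-1=5
cmp $t0, 2  (cmp 5,2)
bgt L2: taken
sub $t5, $t5, 4 → $t5=4-4=0
lw $t4, 0($t1) → $t4=M[4]=11
xor $t5, $t5, $t4 → $t5=0^11=11
add $t1, $t1, 4 → $t1=4+4=8
sub $t0, $t0, 1 → $t0=5-1=4
cmp $t0, 2  (cmp 4,2)
bgt L2: taken
sub $t5, $t5, 4 → $t5=11-4=7
lw $t4, 0($t1) → $t4=M[8]=5
xor $t5, $t5, $t4 → $t5=7^5=2
add $t1, $t1, 4 → $t1=8+4=12
sub $t0, $t0, 1 → $t0=4-1=3
cmp $t0, 2  (cmp 3,2)
bgt L2: taken
After step 25: $t0 = 3.

3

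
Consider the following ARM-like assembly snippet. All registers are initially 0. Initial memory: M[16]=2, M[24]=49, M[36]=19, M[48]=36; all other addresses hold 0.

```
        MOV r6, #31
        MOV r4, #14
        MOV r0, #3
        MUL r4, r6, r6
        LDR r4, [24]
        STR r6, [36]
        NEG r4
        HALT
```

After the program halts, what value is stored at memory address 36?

31

after MOV r6, #31: r6=31
after MOV r4, #14: r4=14
after MOV r0, #3: r0=3
after MUL r4, r6, r6: r4=31*31=961
after LDR r4, [24]: r4=M[24]=49
STR r6, [36] → M[36]=31
after NEG r4: r4=-(49)=-49
halt.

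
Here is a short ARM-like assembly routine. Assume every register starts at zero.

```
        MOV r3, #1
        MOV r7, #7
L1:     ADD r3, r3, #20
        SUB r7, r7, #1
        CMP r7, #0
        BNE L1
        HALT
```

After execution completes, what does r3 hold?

r3=1
r7=7
r3=1+20=21
r7=7-1=6
CMP r7, #0  (cmp 6,0)
BNE L1: taken
r3=21+20=41
r7=6-1=5
CMP r7, #0  (cmp 5,0)
BNE L1: taken
r3=41+20=61
r7=5-1=4
CMP r7, #0  (cmp 4,0)
BNE L1: taken
r3=61+20=81
r7=4-1=3
CMP r7, #0  (cmp 3,0)
BNE L1: taken
r3=81+20=101
r7=3-1=2
CMP r7, #0  (cmp 2,0)
BNE L1: taken
r3=101+20=121
r7=2-1=1
CMP r7, #0  (cmp 1,0)
BNE L1: taken
r3=121+20=141
r7=1-1=0
CMP r7, #0  (cmp 0,0)
BNE L1: not taken
halt.

141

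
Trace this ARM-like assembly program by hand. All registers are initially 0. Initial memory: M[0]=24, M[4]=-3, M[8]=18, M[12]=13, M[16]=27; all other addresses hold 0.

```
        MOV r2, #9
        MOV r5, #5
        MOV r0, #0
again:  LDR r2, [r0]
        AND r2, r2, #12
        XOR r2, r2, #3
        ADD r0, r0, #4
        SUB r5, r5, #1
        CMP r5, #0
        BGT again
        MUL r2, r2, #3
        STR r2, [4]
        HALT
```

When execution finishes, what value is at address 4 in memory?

r2=9
r5=5
r0=0
r2=M[0]=24
r2=24&12=8
r2=8^3=11
r0=0+4=4
r5=5-1=4
CMP r5, #0  (cmp 4,0)
BGT again: taken
r2=M[4]=-3
r2=(-3)&12=12
r2=12^3=15
r0=4+4=8
r5=4-1=3
CMP r5, #0  (cmp 3,0)
BGT again: taken
r2=M[8]=18
r2=18&12=0
r2=0^3=3
r0=8+4=12
r5=3-1=2
CMP r5, #0  (cmp 2,0)
BGT again: taken
r2=M[12]=13
r2=13&12=12
r2=12^3=15
r0=12+4=16
r5=2-1=1
CMP r5, #0  (cmp 1,0)
BGT again: taken
r2=M[16]=27
r2=27&12=8
r2=8^3=11
r0=16+4=20
r5=1-1=0
CMP r5, #0  (cmp 0,0)
BGT again: not taken
r2=11*3=33
STR r2, [4] → M[4]=33
halt.

33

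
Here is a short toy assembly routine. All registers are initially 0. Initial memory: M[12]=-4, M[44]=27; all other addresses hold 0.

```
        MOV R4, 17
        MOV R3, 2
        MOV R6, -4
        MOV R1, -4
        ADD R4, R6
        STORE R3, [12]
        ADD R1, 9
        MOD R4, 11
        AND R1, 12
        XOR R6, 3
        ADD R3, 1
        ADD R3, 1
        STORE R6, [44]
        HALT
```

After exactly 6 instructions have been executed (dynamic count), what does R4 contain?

R4=17
R3=2
R6=-4
R1=-4
R4=17+(-4)=13
STORE R3, [12] → M[12]=2
After step 6: R4 = 13.

13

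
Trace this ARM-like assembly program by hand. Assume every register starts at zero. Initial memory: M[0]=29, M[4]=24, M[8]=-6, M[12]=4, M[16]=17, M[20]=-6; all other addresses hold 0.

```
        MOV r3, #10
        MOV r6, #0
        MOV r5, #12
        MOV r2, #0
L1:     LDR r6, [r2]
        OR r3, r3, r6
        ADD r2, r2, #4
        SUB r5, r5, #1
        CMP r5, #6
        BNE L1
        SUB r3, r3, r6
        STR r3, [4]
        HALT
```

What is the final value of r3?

5

after MOV r3, #10: r3=10
after MOV r6, #0: r6=0
after MOV r5, #12: r5=12
after MOV r2, #0: r2=0
after LDR r6, [r2]: r6=M[0]=29
after OR r3, r3, r6: r3=10|29=31
after ADD r2, r2, #4: r2=0+4=4
after SUB r5, r5, #1: r5=12-1=11
CMP r5, #6  (cmp 11,6)
BNE L1: taken
after LDR r6, [r2]: r6=M[4]=24
after OR r3, r3, r6: r3=31|24=31
after ADD r2, r2, #4: r2=4+4=8
after SUB r5, r5, #1: r5=11-1=10
CMP r5, #6  (cmp 10,6)
BNE L1: taken
after LDR r6, [r2]: r6=M[8]=-6
after OR r3, r3, r6: r3=31|(-6)=-1
after ADD r2, r2, #4: r2=8+4=12
after SUB r5, r5, #1: r5=10-1=9
CMP r5, #6  (cmp 9,6)
BNE L1: taken
after LDR r6, [r2]: r6=M[12]=4
after OR r3, r3, r6: r3=(-1)|4=-1
after ADD r2, r2, #4: r2=12+4=16
after SUB r5, r5, #1: r5=9-1=8
CMP r5, #6  (cmp 8,6)
BNE L1: taken
after LDR r6, [r2]: r6=M[16]=17
after OR r3, r3, r6: r3=(-1)|17=-1
after ADD r2, r2, #4: r2=16+4=20
after SUB r5, r5, #1: r5=8-1=7
CMP r5, #6  (cmp 7,6)
BNE L1: taken
after LDR r6, [r2]: r6=M[20]=-6
after OR r3, r3, r6: r3=(-1)|(-6)=-1
after ADD r2, r2, #4: r2=20+4=24
after SUB r5, r5, #1: r5=7-1=6
CMP r5, #6  (cmp 6,6)
BNE L1: not taken
after SUB r3, r3, r6: r3=(-1)-(-6)=5
STR r3, [4] → M[4]=5
halt.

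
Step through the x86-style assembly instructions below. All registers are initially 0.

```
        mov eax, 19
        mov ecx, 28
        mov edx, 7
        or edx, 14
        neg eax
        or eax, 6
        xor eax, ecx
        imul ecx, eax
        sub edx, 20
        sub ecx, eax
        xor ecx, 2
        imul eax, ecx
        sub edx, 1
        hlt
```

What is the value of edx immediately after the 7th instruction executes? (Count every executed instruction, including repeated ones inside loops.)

mov eax, 19 → eax=19
mov ecx, 28 → ecx=28
mov edx, 7 → edx=7
or edx, 14 → edx=7|14=15
neg eax → eax=-(19)=-19
or eax, 6 → eax=(-19)|6=-17
xor eax, ecx → eax=(-17)^28=-13
After step 7: edx = 15.

15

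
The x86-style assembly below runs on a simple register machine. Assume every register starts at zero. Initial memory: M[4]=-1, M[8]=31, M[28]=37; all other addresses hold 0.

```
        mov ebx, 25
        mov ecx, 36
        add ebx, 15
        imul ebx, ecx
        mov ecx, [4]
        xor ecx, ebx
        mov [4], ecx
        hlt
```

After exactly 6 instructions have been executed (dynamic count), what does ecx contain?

after mov ebx, 25: ebx=25
after mov ecx, 36: ecx=36
after add ebx, 15: ebx=25+15=40
after imul ebx, ecx: ebx=40*36=1440
after mov ecx, [4]: ecx=M[4]=-1
after xor ecx, ebx: ecx=(-1)^1440=-1441
After step 6: ecx = -1441.

-1441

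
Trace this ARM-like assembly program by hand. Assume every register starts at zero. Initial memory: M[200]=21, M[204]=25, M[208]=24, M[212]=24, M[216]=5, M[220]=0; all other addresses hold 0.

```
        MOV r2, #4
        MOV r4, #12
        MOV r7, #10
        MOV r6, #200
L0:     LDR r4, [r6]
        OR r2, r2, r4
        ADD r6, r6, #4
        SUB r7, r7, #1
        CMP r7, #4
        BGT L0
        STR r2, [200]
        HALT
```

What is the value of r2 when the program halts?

29

r2=4
r4=12
r7=10
r6=200
r4=M[200]=21
r2=4|21=21
r6=200+4=204
r7=10-1=9
CMP r7, #4  (cmp 9,4)
BGT L0: taken
r4=M[204]=25
r2=21|25=29
r6=204+4=208
r7=9-1=8
CMP r7, #4  (cmp 8,4)
BGT L0: taken
r4=M[208]=24
r2=29|24=29
r6=208+4=212
r7=8-1=7
CMP r7, #4  (cmp 7,4)
BGT L0: taken
r4=M[212]=24
r2=29|24=29
r6=212+4=216
r7=7-1=6
CMP r7, #4  (cmp 6,4)
BGT L0: taken
r4=M[216]=5
r2=29|5=29
r6=216+4=220
r7=6-1=5
CMP r7, #4  (cmp 5,4)
BGT L0: taken
r4=M[220]=0
r2=29|0=29
r6=220+4=224
r7=5-1=4
CMP r7, #4  (cmp 4,4)
BGT L0: not taken
STR r2, [200] → M[200]=29
halt.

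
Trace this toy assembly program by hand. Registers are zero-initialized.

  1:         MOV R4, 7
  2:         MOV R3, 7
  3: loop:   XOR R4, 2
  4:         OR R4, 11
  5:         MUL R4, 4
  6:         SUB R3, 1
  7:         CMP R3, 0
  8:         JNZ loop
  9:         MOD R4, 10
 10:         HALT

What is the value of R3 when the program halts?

MOV R4, 7 → R4=7
MOV R3, 7 → R3=7
XOR R4, 2 → R4=7^2=5
OR R4, 11 → R4=5|11=15
MUL R4, 4 → R4=15*4=60
SUB R3, 1 → R3=7-1=6
CMP R3, 0  (cmp 6,0)
JNZ loop: taken
XOR R4, 2 → R4=60^2=62
OR R4, 11 → R4=62|11=63
MUL R4, 4 → R4=63*4=252
SUB R3, 1 → R3=6-1=5
CMP R3, 0  (cmp 5,0)
JNZ loop: taken
XOR R4, 2 → R4=252^2=254
OR R4, 11 → R4=254|11=255
MUL R4, 4 → R4=255*4=1020
SUB R3, 1 → R3=5-1=4
CMP R3, 0  (cmp 4,0)
JNZ loop: taken
XOR R4, 2 → R4=1020^2=1022
OR R4, 11 → R4=1022|11=1023
MUL R4, 4 → R4=1023*4=4092
SUB R3, 1 → R3=4-1=3
CMP R3, 0  (cmp 3,0)
JNZ loop: taken
XOR R4, 2 → R4=4092^2=4094
OR R4, 11 → R4=4094|11=4095
MUL R4, 4 → R4=4095*4=16380
SUB R3, 1 → R3=3-1=2
CMP R3, 0  (cmp 2,0)
JNZ loop: taken
XOR R4, 2 → R4=16380^2=16382
OR R4, 11 → R4=16382|11=16383
MUL R4, 4 → R4=16383*4=65532
SUB R3, 1 → R3=2-1=1
CMP R3, 0  (cmp 1,0)
JNZ loop: taken
XOR R4, 2 → R4=65532^2=65534
OR R4, 11 → R4=65534|11=65535
MUL R4, 4 → R4=65535*4=262140
SUB R3, 1 → R3=1-1=0
CMP R3, 0  (cmp 0,0)
JNZ loop: not taken
MOD R4, 10 → R4=262140%10=0
halt.

0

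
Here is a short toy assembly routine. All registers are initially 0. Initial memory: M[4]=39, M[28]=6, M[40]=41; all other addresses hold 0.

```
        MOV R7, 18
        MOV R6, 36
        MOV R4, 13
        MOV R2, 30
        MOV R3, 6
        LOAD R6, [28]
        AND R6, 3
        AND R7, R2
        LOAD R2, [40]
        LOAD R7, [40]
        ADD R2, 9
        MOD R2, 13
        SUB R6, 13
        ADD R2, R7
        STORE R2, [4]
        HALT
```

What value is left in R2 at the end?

52

R7=18
R6=36
R4=13
R2=30
R3=6
R6=M[28]=6
R6=6&3=2
R7=18&30=18
R2=M[40]=41
R7=M[40]=41
R2=41+9=50
R2=50%13=11
R6=2-13=-11
R2=11+41=52
STORE R2, [4] → M[4]=52
halt.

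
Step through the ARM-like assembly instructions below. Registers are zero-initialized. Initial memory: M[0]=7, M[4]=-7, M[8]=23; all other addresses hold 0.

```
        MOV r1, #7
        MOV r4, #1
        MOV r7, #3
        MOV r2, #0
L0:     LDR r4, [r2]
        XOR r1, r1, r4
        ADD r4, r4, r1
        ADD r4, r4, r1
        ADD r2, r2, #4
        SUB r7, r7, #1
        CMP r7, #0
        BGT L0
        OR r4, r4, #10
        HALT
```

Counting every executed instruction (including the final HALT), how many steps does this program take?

30

r1=7
r4=1
r7=3
r2=0
r4=M[0]=7
r1=7^7=0
r4=7+0=7
r4=7+0=7
r2=0+4=4
r7=3-1=2
CMP r7, #0  (cmp 2,0)
BGT L0: taken
r4=M[4]=-7
r1=0^(-7)=-7
r4=(-7)+(-7)=-14
r4=(-14)+(-7)=-21
r2=4+4=8
r7=2-1=1
CMP r7, #0  (cmp 1,0)
BGT L0: taken
r4=M[8]=23
r1=(-7)^23=-18
r4=23+(-18)=5
r4=5+(-18)=-13
r2=8+4=12
r7=1-1=0
CMP r7, #0  (cmp 0,0)
BGT L0: not taken
r4=(-13)|10=-5
halt.
Total executed instructions: 30.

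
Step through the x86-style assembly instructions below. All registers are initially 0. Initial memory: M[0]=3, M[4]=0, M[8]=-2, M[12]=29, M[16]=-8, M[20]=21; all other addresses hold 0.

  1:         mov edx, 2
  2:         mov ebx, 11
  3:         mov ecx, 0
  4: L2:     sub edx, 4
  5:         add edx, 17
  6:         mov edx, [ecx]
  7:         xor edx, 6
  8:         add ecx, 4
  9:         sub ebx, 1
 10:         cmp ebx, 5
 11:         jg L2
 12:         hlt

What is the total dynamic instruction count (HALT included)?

52

edx=2
ebx=11
ecx=0
edx=2-4=-2
edx=(-2)+17=15
edx=M[0]=3
edx=3^6=5
ecx=0+4=4
ebx=11-1=10
cmp ebx, 5  (cmp 10,5)
jg L2: taken
edx=5-4=1
edx=1+17=18
edx=M[4]=0
edx=0^6=6
ecx=4+4=8
ebx=10-1=9
cmp ebx, 5  (cmp 9,5)
jg L2: taken
edx=6-4=2
edx=2+17=19
edx=M[8]=-2
edx=(-2)^6=-8
ecx=8+4=12
ebx=9-1=8
cmp ebx, 5  (cmp 8,5)
jg L2: taken
edx=(-8)-4=-12
edx=(-12)+17=5
edx=M[12]=29
edx=29^6=27
ecx=12+4=16
ebx=8-1=7
cmp ebx, 5  (cmp 7,5)
jg L2: taken
edx=27-4=23
edx=23+17=40
edx=M[16]=-8
edx=(-8)^6=-2
ecx=16+4=20
ebx=7-1=6
cmp ebx, 5  (cmp 6,5)
jg L2: taken
edx=(-2)-4=-6
edx=(-6)+17=11
edx=M[20]=21
edx=21^6=19
ecx=20+4=24
ebx=6-1=5
cmp ebx, 5  (cmp 5,5)
jg L2: not taken
halt.
Total executed instructions: 52.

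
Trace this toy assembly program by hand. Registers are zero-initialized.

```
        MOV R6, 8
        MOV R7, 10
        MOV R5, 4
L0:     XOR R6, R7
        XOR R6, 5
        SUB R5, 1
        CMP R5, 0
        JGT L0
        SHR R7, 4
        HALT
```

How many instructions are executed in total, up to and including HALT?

after MOV R6, 8: R6=8
after MOV R7, 10: R7=10
after MOV R5, 4: R5=4
after XOR R6, R7: R6=8^10=2
after XOR R6, 5: R6=2^5=7
after SUB R5, 1: R5=4-1=3
CMP R5, 0  (cmp 3,0)
JGT L0: taken
after XOR R6, R7: R6=7^10=13
after XOR R6, 5: R6=13^5=8
after SUB R5, 1: R5=3-1=2
CMP R5, 0  (cmp 2,0)
JGT L0: taken
after XOR R6, R7: R6=8^10=2
after XOR R6, 5: R6=2^5=7
after SUB R5, 1: R5=2-1=1
CMP R5, 0  (cmp 1,0)
JGT L0: taken
after XOR R6, R7: R6=7^10=13
after XOR R6, 5: R6=13^5=8
after SUB R5, 1: R5=1-1=0
CMP R5, 0  (cmp 0,0)
JGT L0: not taken
after SHR R7, 4: R7=10>>4=0
halt.
Total executed instructions: 25.

25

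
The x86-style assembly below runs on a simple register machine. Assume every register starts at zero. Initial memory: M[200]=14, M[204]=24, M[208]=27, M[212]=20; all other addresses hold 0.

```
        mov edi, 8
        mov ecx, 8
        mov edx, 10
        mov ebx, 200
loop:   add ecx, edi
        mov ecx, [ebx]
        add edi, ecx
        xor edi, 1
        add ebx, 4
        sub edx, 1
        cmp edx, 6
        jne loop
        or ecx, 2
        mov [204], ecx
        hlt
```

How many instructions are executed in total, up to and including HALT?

39

mov edi, 8 → edi=8
mov ecx, 8 → ecx=8
mov edx, 10 → edx=10
mov ebx, 200 → ebx=200
add ecx, edi → ecx=8+8=16
mov ecx, [ebx] → ecx=M[200]=14
add edi, ecx → edi=8+14=22
xor edi, 1 → edi=22^1=23
add ebx, 4 → ebx=200+4=204
sub edx, 1 → edx=10-1=9
cmp edx, 6  (cmp 9,6)
jne loop: taken
add ecx, edi → ecx=14+23=37
mov ecx, [ebx] → ecx=M[204]=24
add edi, ecx → edi=23+24=47
xor edi, 1 → edi=47^1=46
add ebx, 4 → ebx=204+4=208
sub edx, 1 → edx=9-1=8
cmp edx, 6  (cmp 8,6)
jne loop: taken
add ecx, edi → ecx=24+46=70
mov ecx, [ebx] → ecx=M[208]=27
add edi, ecx → edi=46+27=73
xor edi, 1 → edi=73^1=72
add ebx, 4 → ebx=208+4=212
sub edx, 1 → edx=8-1=7
cmp edx, 6  (cmp 7,6)
jne loop: taken
add ecx, edi → ecx=27+72=99
mov ecx, [ebx] → ecx=M[212]=20
add edi, ecx → edi=72+20=92
xor edi, 1 → edi=92^1=93
add ebx, 4 → ebx=212+4=216
sub edx, 1 → edx=7-1=6
cmp edx, 6  (cmp 6,6)
jne loop: not taken
or ecx, 2 → ecx=20|2=22
mov [204], ecx → M[204]=22
halt.
Total executed instructions: 39.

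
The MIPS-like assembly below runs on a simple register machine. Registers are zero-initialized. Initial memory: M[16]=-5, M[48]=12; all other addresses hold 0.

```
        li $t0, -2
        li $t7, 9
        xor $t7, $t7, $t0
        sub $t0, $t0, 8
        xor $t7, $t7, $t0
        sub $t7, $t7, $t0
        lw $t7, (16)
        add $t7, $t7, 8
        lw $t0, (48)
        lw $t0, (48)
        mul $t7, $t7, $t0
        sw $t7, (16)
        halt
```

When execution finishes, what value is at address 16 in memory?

$t0=-2
$t7=9
$t7=9^(-2)=-9
$t0=(-2)-8=-10
$t7=(-9)^(-10)=1
$t7=1-(-10)=11
$t7=M[16]=-5
$t7=(-5)+8=3
$t0=M[48]=12
$t0=M[48]=12
$t7=3*12=36
sw $t7, (16) → M[16]=36
halt.

36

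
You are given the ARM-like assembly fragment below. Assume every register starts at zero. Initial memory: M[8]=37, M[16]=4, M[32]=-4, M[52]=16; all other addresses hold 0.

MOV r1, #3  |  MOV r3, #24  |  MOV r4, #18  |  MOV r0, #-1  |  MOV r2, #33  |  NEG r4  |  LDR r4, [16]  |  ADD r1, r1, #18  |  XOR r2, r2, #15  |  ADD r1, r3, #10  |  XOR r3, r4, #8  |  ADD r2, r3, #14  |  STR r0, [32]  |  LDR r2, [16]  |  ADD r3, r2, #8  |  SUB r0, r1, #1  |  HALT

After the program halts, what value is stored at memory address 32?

after MOV r1, #3: r1=3
after MOV r3, #24: r3=24
after MOV r4, #18: r4=18
after MOV r0, #-1: r0=-1
after MOV r2, #33: r2=33
after NEG r4: r4=-(18)=-18
after LDR r4, [16]: r4=M[16]=4
after ADD r1, r1, #18: r1=3+18=21
after XOR r2, r2, #15: r2=33^15=46
after ADD r1, r3, #10: r1=24+10=34
after XOR r3, r4, #8: r3=4^8=12
after ADD r2, r3, #14: r2=12+14=26
STR r0, [32] → M[32]=-1
after LDR r2, [16]: r2=M[16]=4
after ADD r3, r2, #8: r3=4+8=12
after SUB r0, r1, #1: r0=34-1=33
halt.

-1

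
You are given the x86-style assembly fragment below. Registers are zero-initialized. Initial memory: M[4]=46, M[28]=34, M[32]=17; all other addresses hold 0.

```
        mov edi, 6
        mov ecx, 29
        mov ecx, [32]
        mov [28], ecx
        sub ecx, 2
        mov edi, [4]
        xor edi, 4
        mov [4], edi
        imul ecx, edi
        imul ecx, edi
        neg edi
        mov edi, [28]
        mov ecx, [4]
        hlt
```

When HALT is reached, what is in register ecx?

after mov edi, 6: edi=6
after mov ecx, 29: ecx=29
after mov ecx, [32]: ecx=M[32]=17
mov [28], ecx → M[28]=17
after sub ecx, 2: ecx=17-2=15
after mov edi, [4]: edi=M[4]=46
after xor edi, 4: edi=46^4=42
mov [4], edi → M[4]=42
after imul ecx, edi: ecx=15*42=630
after imul ecx, edi: ecx=630*42=26460
after neg edi: edi=-(42)=-42
after mov edi, [28]: edi=M[28]=17
after mov ecx, [4]: ecx=M[4]=42
halt.

42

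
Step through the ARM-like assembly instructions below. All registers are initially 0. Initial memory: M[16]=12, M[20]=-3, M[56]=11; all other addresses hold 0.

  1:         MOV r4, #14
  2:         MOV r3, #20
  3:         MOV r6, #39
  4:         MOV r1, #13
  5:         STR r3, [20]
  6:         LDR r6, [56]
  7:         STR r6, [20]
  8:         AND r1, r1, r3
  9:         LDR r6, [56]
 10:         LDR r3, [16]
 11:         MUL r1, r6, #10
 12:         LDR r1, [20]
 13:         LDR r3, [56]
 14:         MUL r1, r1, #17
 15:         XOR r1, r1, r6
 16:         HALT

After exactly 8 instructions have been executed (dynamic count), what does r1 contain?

r4=14
r3=20
r6=39
r1=13
STR r3, [20] → M[20]=20
r6=M[56]=11
STR r6, [20] → M[20]=11
r1=13&20=4
After step 8: r1 = 4.

4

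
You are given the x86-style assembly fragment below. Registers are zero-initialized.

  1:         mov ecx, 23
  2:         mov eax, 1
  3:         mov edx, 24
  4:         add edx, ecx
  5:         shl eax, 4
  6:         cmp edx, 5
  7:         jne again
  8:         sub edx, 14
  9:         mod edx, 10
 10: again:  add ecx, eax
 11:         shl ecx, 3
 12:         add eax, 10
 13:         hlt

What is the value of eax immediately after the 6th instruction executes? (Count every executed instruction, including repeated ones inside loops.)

ecx=23
eax=1
edx=24
edx=24+23=47
eax=1<<4=16
cmp edx, 5  (cmp 47,5)
After step 6: eax = 16.

16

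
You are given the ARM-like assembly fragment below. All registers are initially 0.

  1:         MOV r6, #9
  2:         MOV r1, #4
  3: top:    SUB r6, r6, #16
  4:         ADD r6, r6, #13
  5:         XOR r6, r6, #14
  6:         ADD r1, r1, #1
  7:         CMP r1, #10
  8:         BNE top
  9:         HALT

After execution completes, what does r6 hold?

15

MOV r6, #9 → r6=9
MOV r1, #4 → r1=4
SUB r6, r6, #16 → r6=9-16=-7
ADD r6, r6, #13 → r6=(-7)+13=6
XOR r6, r6, #14 → r6=6^14=8
ADD r1, r1, #1 → r1=4+1=5
CMP r1, #10  (cmp 5,10)
BNE top: taken
SUB r6, r6, #16 → r6=8-16=-8
ADD r6, r6, #13 → r6=(-8)+13=5
XOR r6, r6, #14 → r6=5^14=11
ADD r1, r1, #1 → r1=5+1=6
CMP r1, #10  (cmp 6,10)
BNE top: taken
SUB r6, r6, #16 → r6=11-16=-5
ADD r6, r6, #13 → r6=(-5)+13=8
XOR r6, r6, #14 → r6=8^14=6
ADD r1, r1, #1 → r1=6+1=7
CMP r1, #10  (cmp 7,10)
BNE top: taken
SUB r6, r6, #16 → r6=6-16=-10
ADD r6, r6, #13 → r6=(-10)+13=3
XOR r6, r6, #14 → r6=3^14=13
ADD r1, r1, #1 → r1=7+1=8
CMP r1, #10  (cmp 8,10)
BNE top: taken
SUB r6, r6, #16 → r6=13-16=-3
ADD r6, r6, #13 → r6=(-3)+13=10
XOR r6, r6, #14 → r6=10^14=4
ADD r1, r1, #1 → r1=8+1=9
CMP r1, #10  (cmp 9,10)
BNE top: taken
SUB r6, r6, #16 → r6=4-16=-12
ADD r6, r6, #13 → r6=(-12)+13=1
XOR r6, r6, #14 → r6=1^14=15
ADD r1, r1, #1 → r1=9+1=10
CMP r1, #10  (cmp 10,10)
BNE top: not taken
halt.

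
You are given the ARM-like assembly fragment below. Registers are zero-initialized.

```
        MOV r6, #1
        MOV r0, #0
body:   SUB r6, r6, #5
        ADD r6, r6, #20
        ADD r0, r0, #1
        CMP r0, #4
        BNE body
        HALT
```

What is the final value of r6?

61

r6=1
r0=0
r6=1-5=-4
r6=(-4)+20=16
r0=0+1=1
CMP r0, #4  (cmp 1,4)
BNE body: taken
r6=16-5=11
r6=11+20=31
r0=1+1=2
CMP r0, #4  (cmp 2,4)
BNE body: taken
r6=31-5=26
r6=26+20=46
r0=2+1=3
CMP r0, #4  (cmp 3,4)
BNE body: taken
r6=46-5=41
r6=41+20=61
r0=3+1=4
CMP r0, #4  (cmp 4,4)
BNE body: not taken
halt.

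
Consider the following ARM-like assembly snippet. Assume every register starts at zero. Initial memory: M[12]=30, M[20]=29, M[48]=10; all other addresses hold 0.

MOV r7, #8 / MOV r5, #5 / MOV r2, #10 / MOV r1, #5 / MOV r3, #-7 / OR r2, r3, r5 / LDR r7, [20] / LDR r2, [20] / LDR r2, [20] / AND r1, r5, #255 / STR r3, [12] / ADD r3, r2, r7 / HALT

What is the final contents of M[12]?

MOV r7, #8 → r7=8
MOV r5, #5 → r5=5
MOV r2, #10 → r2=10
MOV r1, #5 → r1=5
MOV r3, #-7 → r3=-7
OR r2, r3, r5 → r2=(-7)|5=-3
LDR r7, [20] → r7=M[20]=29
LDR r2, [20] → r2=M[20]=29
LDR r2, [20] → r2=M[20]=29
AND r1, r5, #255 → r1=5&255=5
STR r3, [12] → M[12]=-7
ADD r3, r2, r7 → r3=29+29=58
halt.

-7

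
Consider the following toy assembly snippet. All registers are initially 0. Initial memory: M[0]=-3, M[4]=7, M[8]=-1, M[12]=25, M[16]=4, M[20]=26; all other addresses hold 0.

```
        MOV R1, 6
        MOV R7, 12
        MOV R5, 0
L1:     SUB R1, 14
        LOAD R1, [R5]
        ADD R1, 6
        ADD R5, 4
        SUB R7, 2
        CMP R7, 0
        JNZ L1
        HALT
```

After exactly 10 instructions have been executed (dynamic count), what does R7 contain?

after MOV R1, 6: R1=6
after MOV R7, 12: R7=12
after MOV R5, 0: R5=0
after SUB R1, 14: R1=6-14=-8
after LOAD R1, [R5]: R1=M[0]=-3
after ADD R1, 6: R1=(-3)+6=3
after ADD R5, 4: R5=0+4=4
after SUB R7, 2: R7=12-2=10
CMP R7, 0  (cmp 10,0)
JNZ L1: taken
After step 10: R7 = 10.

10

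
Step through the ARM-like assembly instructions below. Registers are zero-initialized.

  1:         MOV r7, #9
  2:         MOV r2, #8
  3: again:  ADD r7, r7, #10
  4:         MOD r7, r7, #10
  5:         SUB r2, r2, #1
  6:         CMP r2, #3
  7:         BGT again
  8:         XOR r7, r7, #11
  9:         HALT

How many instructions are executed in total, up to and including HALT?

29

MOV r7, #9 → r7=9
MOV r2, #8 → r2=8
ADD r7, r7, #10 → r7=9+10=19
MOD r7, r7, #10 → r7=19%10=9
SUB r2, r2, #1 → r2=8-1=7
CMP r2, #3  (cmp 7,3)
BGT again: taken
ADD r7, r7, #10 → r7=9+10=19
MOD r7, r7, #10 → r7=19%10=9
SUB r2, r2, #1 → r2=7-1=6
CMP r2, #3  (cmp 6,3)
BGT again: taken
ADD r7, r7, #10 → r7=9+10=19
MOD r7, r7, #10 → r7=19%10=9
SUB r2, r2, #1 → r2=6-1=5
CMP r2, #3  (cmp 5,3)
BGT again: taken
ADD r7, r7, #10 → r7=9+10=19
MOD r7, r7, #10 → r7=19%10=9
SUB r2, r2, #1 → r2=5-1=4
CMP r2, #3  (cmp 4,3)
BGT again: taken
ADD r7, r7, #10 → r7=9+10=19
MOD r7, r7, #10 → r7=19%10=9
SUB r2, r2, #1 → r2=4-1=3
CMP r2, #3  (cmp 3,3)
BGT again: not taken
XOR r7, r7, #11 → r7=9^11=2
halt.
Total executed instructions: 29.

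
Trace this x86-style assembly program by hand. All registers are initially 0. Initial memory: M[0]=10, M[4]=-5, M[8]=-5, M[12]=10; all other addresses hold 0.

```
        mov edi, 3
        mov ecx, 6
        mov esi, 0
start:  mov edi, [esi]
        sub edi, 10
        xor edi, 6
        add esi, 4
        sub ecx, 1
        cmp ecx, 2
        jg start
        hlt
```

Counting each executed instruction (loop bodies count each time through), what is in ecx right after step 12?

5

mov edi, 3 → edi=3
mov ecx, 6 → ecx=6
mov esi, 0 → esi=0
mov edi, [esi] → edi=M[0]=10
sub edi, 10 → edi=10-10=0
xor edi, 6 → edi=0^6=6
add esi, 4 → esi=0+4=4
sub ecx, 1 → ecx=6-1=5
cmp ecx, 2  (cmp 5,2)
jg start: taken
mov edi, [esi] → edi=M[4]=-5
sub edi, 10 → edi=(-5)-10=-15
After step 12: ecx = 5.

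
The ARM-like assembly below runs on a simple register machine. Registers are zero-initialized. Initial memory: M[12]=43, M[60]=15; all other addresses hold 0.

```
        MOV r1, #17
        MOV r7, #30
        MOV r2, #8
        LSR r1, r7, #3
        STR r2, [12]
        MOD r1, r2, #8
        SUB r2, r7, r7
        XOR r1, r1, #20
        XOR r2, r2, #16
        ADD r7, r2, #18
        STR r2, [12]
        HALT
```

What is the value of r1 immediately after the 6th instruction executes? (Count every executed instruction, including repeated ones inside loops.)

0

after MOV r1, #17: r1=17
after MOV r7, #30: r7=30
after MOV r2, #8: r2=8
after LSR r1, r7, #3: r1=30>>3=3
STR r2, [12] → M[12]=8
after MOD r1, r2, #8: r1=8%8=0
After step 6: r1 = 0.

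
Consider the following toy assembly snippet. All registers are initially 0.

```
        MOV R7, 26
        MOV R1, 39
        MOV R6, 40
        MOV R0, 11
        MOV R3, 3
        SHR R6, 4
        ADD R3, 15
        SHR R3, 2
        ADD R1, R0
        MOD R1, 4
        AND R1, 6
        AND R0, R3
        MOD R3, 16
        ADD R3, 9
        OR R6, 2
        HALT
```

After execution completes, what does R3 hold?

13

after MOV R7, 26: R7=26
after MOV R1, 39: R1=39
after MOV R6, 40: R6=40
after MOV R0, 11: R0=11
after MOV R3, 3: R3=3
after SHR R6, 4: R6=40>>4=2
after ADD R3, 15: R3=3+15=18
after SHR R3, 2: R3=18>>2=4
after ADD R1, R0: R1=39+11=50
after MOD R1, 4: R1=50%4=2
after AND R1, 6: R1=2&6=2
after AND R0, R3: R0=11&4=0
after MOD R3, 16: R3=4%16=4
after ADD R3, 9: R3=4+9=13
after OR R6, 2: R6=2|2=2
halt.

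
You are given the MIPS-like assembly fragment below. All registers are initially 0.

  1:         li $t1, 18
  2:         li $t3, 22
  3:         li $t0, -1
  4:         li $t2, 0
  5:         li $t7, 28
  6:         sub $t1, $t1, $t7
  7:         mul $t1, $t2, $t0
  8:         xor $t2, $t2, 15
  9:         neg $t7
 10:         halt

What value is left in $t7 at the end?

$t1=18
$t3=22
$t0=-1
$t2=0
$t7=28
$t1=18-28=-10
$t1=0*(-1)=0
$t2=0^15=15
$t7=-(28)=-28
halt.

-28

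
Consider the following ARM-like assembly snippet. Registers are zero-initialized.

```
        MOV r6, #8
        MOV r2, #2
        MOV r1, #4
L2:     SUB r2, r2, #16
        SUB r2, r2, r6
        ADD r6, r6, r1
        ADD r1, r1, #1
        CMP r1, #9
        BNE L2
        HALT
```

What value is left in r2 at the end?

r6=8
r2=2
r1=4
r2=2-16=-14
r2=(-14)-8=-22
r6=8+4=12
r1=4+1=5
CMP r1, #9  (cmp 5,9)
BNE L2: taken
r2=(-22)-16=-38
r2=(-38)-12=-50
r6=12+5=17
r1=5+1=6
CMP r1, #9  (cmp 6,9)
BNE L2: taken
r2=(-50)-16=-66
r2=(-66)-17=-83
r6=17+6=23
r1=6+1=7
CMP r1, #9  (cmp 7,9)
BNE L2: taken
r2=(-83)-16=-99
r2=(-99)-23=-122
r6=23+7=30
r1=7+1=8
CMP r1, #9  (cmp 8,9)
BNE L2: taken
r2=(-122)-16=-138
r2=(-138)-30=-168
r6=30+8=38
r1=8+1=9
CMP r1, #9  (cmp 9,9)
BNE L2: not taken
halt.

-168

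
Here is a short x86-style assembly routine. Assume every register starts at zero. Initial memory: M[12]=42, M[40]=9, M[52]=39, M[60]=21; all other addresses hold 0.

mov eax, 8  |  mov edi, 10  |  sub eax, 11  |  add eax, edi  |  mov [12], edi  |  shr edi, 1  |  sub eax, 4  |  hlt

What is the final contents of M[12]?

10

after mov eax, 8: eax=8
after mov edi, 10: edi=10
after sub eax, 11: eax=8-11=-3
after add eax, edi: eax=(-3)+10=7
mov [12], edi → M[12]=10
after shr edi, 1: edi=10>>1=5
after sub eax, 4: eax=7-4=3
halt.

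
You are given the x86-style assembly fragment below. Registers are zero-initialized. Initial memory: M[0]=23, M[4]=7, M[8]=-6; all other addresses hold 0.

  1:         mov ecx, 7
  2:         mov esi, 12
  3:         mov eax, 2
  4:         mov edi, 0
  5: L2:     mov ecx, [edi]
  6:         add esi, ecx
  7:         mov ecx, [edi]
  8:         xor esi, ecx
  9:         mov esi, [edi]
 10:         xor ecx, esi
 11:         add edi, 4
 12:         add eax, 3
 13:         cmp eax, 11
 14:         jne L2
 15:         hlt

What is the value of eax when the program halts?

after mov ecx, 7: ecx=7
after mov esi, 12: esi=12
after mov eax, 2: eax=2
after mov edi, 0: edi=0
after mov ecx, [edi]: ecx=M[0]=23
after add esi, ecx: esi=12+23=35
after mov ecx, [edi]: ecx=M[0]=23
after xor esi, ecx: esi=35^23=52
after mov esi, [edi]: esi=M[0]=23
after xor ecx, esi: ecx=23^23=0
after add edi, 4: edi=0+4=4
after add eax, 3: eax=2+3=5
cmp eax, 11  (cmp 5,11)
jne L2: taken
after mov ecx, [edi]: ecx=M[4]=7
after add esi, ecx: esi=23+7=30
after mov ecx, [edi]: ecx=M[4]=7
after xor esi, ecx: esi=30^7=25
after mov esi, [edi]: esi=M[4]=7
after xor ecx, esi: ecx=7^7=0
after add edi, 4: edi=4+4=8
after add eax, 3: eax=5+3=8
cmp eax, 11  (cmp 8,11)
jne L2: taken
after mov ecx, [edi]: ecx=M[8]=-6
after add esi, ecx: esi=7+(-6)=1
after mov ecx, [edi]: ecx=M[8]=-6
after xor esi, ecx: esi=1^(-6)=-5
after mov esi, [edi]: esi=M[8]=-6
after xor ecx, esi: ecx=(-6)^(-6)=0
after add edi, 4: edi=8+4=12
after add eax, 3: eax=8+3=11
cmp eax, 11  (cmp 11,11)
jne L2: not taken
halt.

11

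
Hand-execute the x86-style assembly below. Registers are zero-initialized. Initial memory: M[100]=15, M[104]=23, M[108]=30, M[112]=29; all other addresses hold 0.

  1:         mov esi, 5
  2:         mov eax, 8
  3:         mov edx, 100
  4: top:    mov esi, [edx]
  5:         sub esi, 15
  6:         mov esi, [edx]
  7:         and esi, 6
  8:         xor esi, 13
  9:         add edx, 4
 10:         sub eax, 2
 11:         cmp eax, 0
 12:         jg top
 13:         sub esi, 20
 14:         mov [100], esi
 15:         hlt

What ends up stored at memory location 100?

mov esi, 5 → esi=5
mov eax, 8 → eax=8
mov edx, 100 → edx=100
mov esi, [edx] → esi=M[100]=15
sub esi, 15 → esi=15-15=0
mov esi, [edx] → esi=M[100]=15
and esi, 6 → esi=15&6=6
xor esi, 13 → esi=6^13=11
add edx, 4 → edx=100+4=104
sub eax, 2 → eax=8-2=6
cmp eax, 0  (cmp 6,0)
jg top: taken
mov esi, [edx] → esi=M[104]=23
sub esi, 15 → esi=23-15=8
mov esi, [edx] → esi=M[104]=23
and esi, 6 → esi=23&6=6
xor esi, 13 → esi=6^13=11
add edx, 4 → edx=104+4=108
sub eax, 2 → eax=6-2=4
cmp eax, 0  (cmp 4,0)
jg top: taken
mov esi, [edx] → esi=M[108]=30
sub esi, 15 → esi=30-15=15
mov esi, [edx] → esi=M[108]=30
and esi, 6 → esi=30&6=6
xor esi, 13 → esi=6^13=11
add edx, 4 → edx=108+4=112
sub eax, 2 → eax=4-2=2
cmp eax, 0  (cmp 2,0)
jg top: taken
mov esi, [edx] → esi=M[112]=29
sub esi, 15 → esi=29-15=14
mov esi, [edx] → esi=M[112]=29
and esi, 6 → esi=29&6=4
xor esi, 13 → esi=4^13=9
add edx, 4 → edx=112+4=116
sub eax, 2 → eax=2-2=0
cmp eax, 0  (cmp 0,0)
jg top: not taken
sub esi, 20 → esi=9-20=-11
mov [100], esi → M[100]=-11
halt.

-11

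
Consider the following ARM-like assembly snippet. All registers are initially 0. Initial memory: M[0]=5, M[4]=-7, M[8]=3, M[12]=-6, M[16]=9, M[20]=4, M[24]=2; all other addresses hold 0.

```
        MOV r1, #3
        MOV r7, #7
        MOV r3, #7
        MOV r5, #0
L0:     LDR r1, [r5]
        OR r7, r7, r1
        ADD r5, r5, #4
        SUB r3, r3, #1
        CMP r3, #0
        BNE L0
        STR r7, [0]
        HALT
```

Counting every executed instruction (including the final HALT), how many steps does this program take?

48

after MOV r1, #3: r1=3
after MOV r7, #7: r7=7
after MOV r3, #7: r3=7
after MOV r5, #0: r5=0
after LDR r1, [r5]: r1=M[0]=5
after OR r7, r7, r1: r7=7|5=7
after ADD r5, r5, #4: r5=0+4=4
after SUB r3, r3, #1: r3=7-1=6
CMP r3, #0  (cmp 6,0)
BNE L0: taken
after LDR r1, [r5]: r1=M[4]=-7
after OR r7, r7, r1: r7=7|(-7)=-1
after ADD r5, r5, #4: r5=4+4=8
after SUB r3, r3, #1: r3=6-1=5
CMP r3, #0  (cmp 5,0)
BNE L0: taken
after LDR r1, [r5]: r1=M[8]=3
after OR r7, r7, r1: r7=(-1)|3=-1
after ADD r5, r5, #4: r5=8+4=12
after SUB r3, r3, #1: r3=5-1=4
CMP r3, #0  (cmp 4,0)
BNE L0: taken
after LDR r1, [r5]: r1=M[12]=-6
after OR r7, r7, r1: r7=(-1)|(-6)=-1
after ADD r5, r5, #4: r5=12+4=16
after SUB r3, r3, #1: r3=4-1=3
CMP r3, #0  (cmp 3,0)
BNE L0: taken
after LDR r1, [r5]: r1=M[16]=9
after OR r7, r7, r1: r7=(-1)|9=-1
after ADD r5, r5, #4: r5=16+4=20
after SUB r3, r3, #1: r3=3-1=2
CMP r3, #0  (cmp 2,0)
BNE L0: taken
after LDR r1, [r5]: r1=M[20]=4
after OR r7, r7, r1: r7=(-1)|4=-1
after ADD r5, r5, #4: r5=20+4=24
after SUB r3, r3, #1: r3=2-1=1
CMP r3, #0  (cmp 1,0)
BNE L0: taken
after LDR r1, [r5]: r1=M[24]=2
after OR r7, r7, r1: r7=(-1)|2=-1
after ADD r5, r5, #4: r5=24+4=28
after SUB r3, r3, #1: r3=1-1=0
CMP r3, #0  (cmp 0,0)
BNE L0: not taken
STR r7, [0] → M[0]=-1
halt.
Total executed instructions: 48.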